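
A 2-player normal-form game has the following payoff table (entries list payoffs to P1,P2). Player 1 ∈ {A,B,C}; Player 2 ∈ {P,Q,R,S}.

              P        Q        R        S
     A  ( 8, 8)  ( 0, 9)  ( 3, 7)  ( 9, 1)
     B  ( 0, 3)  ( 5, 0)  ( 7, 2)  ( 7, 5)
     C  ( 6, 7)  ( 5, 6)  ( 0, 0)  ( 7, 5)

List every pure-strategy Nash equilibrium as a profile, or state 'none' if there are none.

Equilibria: none

(A,P): not NE [P2→Q gives 9>8]
(A,Q): not NE [P1→C gives 5>0]
(A,R): not NE [P1→B gives 7>3; P2→Q gives 9>7]
(A,S): not NE [P2→Q gives 9>1]
(B,P): not NE [P1→A gives 8>0; P2→S gives 5>3]
(B,Q): not NE [P2→S gives 5>0]
(B,R): not NE [P2→S gives 5>2]
(B,S): not NE [P1→A gives 9>7]
(C,P): not NE [P1→A gives 8>6]
(C,Q): not NE [P2→P gives 7>6]
(C,R): not NE [P1→B gives 7>0; P2→P gives 7>0]
(C,S): not NE [P1→A gives 9>7; P2→P gives 7>5]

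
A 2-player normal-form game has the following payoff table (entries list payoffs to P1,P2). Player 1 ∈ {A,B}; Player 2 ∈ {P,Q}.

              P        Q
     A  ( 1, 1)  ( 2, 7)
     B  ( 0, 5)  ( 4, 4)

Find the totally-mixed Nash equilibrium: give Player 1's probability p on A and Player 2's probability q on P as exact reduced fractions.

P1 indiff ⇒ q·1+(1-q)·2 = q·0+(1-q)·4 ⇒ q(1) = (1-q)(2) ⇒ q = 2/3
P2 indiff ⇒ p·1+(1-p)·5 = p·7+(1-p)·4 ⇒ p(-6) = (1-p)(-1) ⇒ p = 1/7

P1 mixes 1/7 on A; P2 mixes 2/3 on P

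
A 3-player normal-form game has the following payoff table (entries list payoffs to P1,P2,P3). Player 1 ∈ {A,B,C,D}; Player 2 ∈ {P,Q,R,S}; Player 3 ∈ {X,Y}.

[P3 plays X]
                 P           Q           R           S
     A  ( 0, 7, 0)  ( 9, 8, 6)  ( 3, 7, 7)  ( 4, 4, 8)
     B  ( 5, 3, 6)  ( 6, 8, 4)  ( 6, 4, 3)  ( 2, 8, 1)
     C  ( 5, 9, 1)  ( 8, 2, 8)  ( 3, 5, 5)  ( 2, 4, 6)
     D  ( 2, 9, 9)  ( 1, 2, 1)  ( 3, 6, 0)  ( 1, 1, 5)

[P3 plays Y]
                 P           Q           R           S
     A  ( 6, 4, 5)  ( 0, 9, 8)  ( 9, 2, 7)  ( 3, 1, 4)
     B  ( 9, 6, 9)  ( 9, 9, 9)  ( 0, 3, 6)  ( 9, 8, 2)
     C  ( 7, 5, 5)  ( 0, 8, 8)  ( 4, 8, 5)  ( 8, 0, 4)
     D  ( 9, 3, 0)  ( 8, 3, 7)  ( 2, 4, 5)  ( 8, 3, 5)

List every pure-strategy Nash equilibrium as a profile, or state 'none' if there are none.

Nash profiles: (B,Q,Y)

(A,P,X): not NE [P1→C gives 5>0; P2→Q gives 8>7; P3→Y gives 5>0]
(A,P,Y): not NE [P1→D gives 9>6; P2→Q gives 9>4]
(A,Q,X): not NE [P3→Y gives 8>6]
(A,Q,Y): not NE [P1→B gives 9>0]
(A,R,X): not NE [P1→B gives 6>3; P2→Q gives 8>7]
(A,R,Y): not NE [P2→Q gives 9>2]
(A,S,X): not NE [P2→Q gives 8>4]
(A,S,Y): not NE [P1→B gives 9>3; P2→Q gives 9>1; P3→X gives 8>4]
(B,P,X): not NE [P2→S gives 8>3; P3→Y gives 9>6]
(B,P,Y): not NE [P2→Q gives 9>6]
(B,Q,X): not NE [P1→A gives 9>6; P3→Y gives 9>4]
(B,Q,Y): NE
(B,R,X): not NE [P2→S gives 8>4; P3→Y gives 6>3]
(B,R,Y): not NE [P1→A gives 9>0; P2→Q gives 9>3]
(B,S,X): not NE [P1→A gives 4>2; P3→Y gives 2>1]
(B,S,Y): not NE [P2→Q gives 9>8]
(C,P,X): not NE [P3→Y gives 5>1]
(C,P,Y): not NE [P1→D gives 9>7; P2→R gives 8>5]
(C,Q,X): not NE [P1→A gives 9>8; P2→P gives 9>2]
(C,Q,Y): not NE [P1→B gives 9>0]
(C,R,X): not NE [P1→B gives 6>3; P2→P gives 9>5]
(C,R,Y): not NE [P1→A gives 9>4]
(C,S,X): not NE [P1→A gives 4>2; P2→P gives 9>4]
(C,S,Y): not NE [P1→B gives 9>8; P2→R gives 8>0; P3→X gives 6>4]
(D,P,X): not NE [P1→C gives 5>2]
(D,P,Y): not NE [P2→R gives 4>3; P3→X gives 9>0]
(D,Q,X): not NE [P1→A gives 9>1; P2→P gives 9>2; P3→Y gives 7>1]
(D,Q,Y): not NE [P1→B gives 9>8; P2→R gives 4>3]
(D,R,X): not NE [P1→B gives 6>3; P2→P gives 9>6; P3→Y gives 5>0]
(D,R,Y): not NE [P1→A gives 9>2]
(D,S,X): not NE [P1→A gives 4>1; P2→P gives 9>1]
(D,S,Y): not NE [P1→B gives 9>8; P2→R gives 4>3]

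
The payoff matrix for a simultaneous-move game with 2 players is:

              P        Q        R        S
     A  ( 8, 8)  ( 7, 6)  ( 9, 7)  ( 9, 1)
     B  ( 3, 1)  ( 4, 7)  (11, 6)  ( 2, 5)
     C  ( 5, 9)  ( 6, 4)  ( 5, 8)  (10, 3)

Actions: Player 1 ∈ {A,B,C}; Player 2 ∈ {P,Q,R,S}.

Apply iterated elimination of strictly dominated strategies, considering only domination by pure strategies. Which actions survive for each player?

Survivors P1:{A,B} P2:{P,Q,R}

P2 drop S (Q beats it: A:6>1 B:7>5 C:4>3)
P1 drop C (A beats it: P:8>5 Q:7>6 R:9>5)
P1→{A,B} P2→{P,Q,R}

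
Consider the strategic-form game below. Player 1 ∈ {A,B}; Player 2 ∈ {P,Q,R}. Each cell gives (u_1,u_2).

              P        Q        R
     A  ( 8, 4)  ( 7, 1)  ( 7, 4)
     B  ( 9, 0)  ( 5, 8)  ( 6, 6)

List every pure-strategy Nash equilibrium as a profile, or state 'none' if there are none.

NE set: (A,R)

(A,P): not NE [P1→B gives 9>8]
(A,Q): not NE [P2→R gives 4>1]
(A,R): NE
(B,P): not NE [P2→Q gives 8>0]
(B,Q): not NE [P1→A gives 7>5]
(B,R): not NE [P1→A gives 7>6; P2→Q gives 8>6]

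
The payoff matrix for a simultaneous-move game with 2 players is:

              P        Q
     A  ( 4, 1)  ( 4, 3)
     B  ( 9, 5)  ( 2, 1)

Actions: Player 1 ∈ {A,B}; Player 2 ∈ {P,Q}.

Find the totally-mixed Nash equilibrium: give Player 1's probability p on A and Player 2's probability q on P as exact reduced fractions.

P1 indiff ⇒ q·4+(1-q)·4 = q·9+(1-q)·2 ⇒ q(-5) = (1-q)(-2) ⇒ q = 2/7
P2 indiff ⇒ p·1+(1-p)·5 = p·3+(1-p)·1 ⇒ p(-2) = (1-p)(-4) ⇒ p = 2/3

(p,q) = (2/3, 2/7)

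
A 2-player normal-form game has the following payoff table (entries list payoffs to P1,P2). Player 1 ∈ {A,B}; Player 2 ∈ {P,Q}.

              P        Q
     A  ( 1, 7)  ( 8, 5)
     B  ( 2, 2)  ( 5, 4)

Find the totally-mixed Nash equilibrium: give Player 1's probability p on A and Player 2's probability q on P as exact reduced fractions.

P1 indiff ⇒ q·1+(1-q)·8 = q·2+(1-q)·5 ⇒ q(-1) = (1-q)(-3) ⇒ q = 3/4
P2 indiff ⇒ p·7+(1-p)·2 = p·5+(1-p)·4 ⇒ p(2) = (1-p)(2) ⇒ p = 1/2

P1 mixes 1/2 on A; P2 mixes 3/4 on P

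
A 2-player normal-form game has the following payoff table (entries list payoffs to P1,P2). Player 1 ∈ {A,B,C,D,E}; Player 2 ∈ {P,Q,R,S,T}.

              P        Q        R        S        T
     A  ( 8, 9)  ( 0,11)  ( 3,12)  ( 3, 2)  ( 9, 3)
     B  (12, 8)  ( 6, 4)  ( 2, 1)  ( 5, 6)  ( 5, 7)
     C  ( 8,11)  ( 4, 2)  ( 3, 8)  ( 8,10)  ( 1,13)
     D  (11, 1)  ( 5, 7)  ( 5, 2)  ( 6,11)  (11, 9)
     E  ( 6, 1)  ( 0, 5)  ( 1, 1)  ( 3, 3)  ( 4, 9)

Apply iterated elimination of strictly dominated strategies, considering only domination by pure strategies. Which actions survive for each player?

Remaining: P1:{B,C,D} P2:{P,S,T}

P1 drop A (D beats it: P:11>8 Q:5>0 R:5>3 S:6>3 T:11>9)
P1 drop E (B beats it: P:12>6 Q:6>0 R:2>1 S:5>3 T:5>4)
P2 drop Q (S beats it: B:6>4 C:10>2 D:11>7)
P2 drop R (S beats it: B:6>1 C:10>8 D:11>2)
P1→{B,C,D} P2→{P,S,T}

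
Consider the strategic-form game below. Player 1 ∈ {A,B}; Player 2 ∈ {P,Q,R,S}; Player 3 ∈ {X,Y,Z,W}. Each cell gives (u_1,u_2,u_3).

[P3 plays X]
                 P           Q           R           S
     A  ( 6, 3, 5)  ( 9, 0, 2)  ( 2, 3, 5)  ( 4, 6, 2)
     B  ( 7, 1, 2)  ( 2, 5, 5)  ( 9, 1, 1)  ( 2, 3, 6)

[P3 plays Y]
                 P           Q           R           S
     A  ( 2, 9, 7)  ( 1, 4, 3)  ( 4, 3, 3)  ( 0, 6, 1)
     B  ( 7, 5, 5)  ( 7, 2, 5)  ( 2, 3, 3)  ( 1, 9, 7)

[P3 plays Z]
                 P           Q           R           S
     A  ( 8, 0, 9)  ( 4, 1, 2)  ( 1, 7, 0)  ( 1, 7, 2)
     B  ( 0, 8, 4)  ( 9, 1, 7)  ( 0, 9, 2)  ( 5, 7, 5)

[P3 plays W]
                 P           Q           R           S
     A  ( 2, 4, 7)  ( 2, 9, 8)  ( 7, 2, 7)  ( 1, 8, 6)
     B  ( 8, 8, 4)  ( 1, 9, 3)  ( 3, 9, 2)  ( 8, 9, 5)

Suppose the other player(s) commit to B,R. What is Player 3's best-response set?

BR_3 = {Y}

u_3(X vs B,R) = 1
u_3(Y vs B,R) = 3
u_3(Z vs B,R) = 2
u_3(W vs B,R) = 2
max payoff 3 at {Y}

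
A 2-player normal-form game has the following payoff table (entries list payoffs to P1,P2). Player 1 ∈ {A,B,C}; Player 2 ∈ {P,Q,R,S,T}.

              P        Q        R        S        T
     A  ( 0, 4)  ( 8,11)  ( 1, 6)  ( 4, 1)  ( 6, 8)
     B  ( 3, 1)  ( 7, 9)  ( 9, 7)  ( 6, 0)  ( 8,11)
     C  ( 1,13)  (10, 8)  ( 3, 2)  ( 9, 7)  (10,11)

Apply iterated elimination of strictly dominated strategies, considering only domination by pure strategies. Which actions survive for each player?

P1 drop A (C beats it: P:1>0 Q:10>8 R:3>1 S:9>4 T:10>6)
P2 drop Q (T beats it: B:11>9 C:11>8)
P2 drop R (T beats it: B:11>7 C:11>2)
P2 drop S (P beats it: B:1>0 C:13>7)
P1→{B,C} P2→{P,T}

Survivors P1:{B,C} P2:{P,T}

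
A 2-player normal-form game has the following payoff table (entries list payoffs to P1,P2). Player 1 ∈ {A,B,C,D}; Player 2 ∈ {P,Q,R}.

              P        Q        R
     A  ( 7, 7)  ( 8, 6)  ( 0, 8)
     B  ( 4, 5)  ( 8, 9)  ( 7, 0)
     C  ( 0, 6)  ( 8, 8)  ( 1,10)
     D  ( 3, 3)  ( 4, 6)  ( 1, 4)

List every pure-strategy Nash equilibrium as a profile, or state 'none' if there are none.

(A,P): not NE [P2→R gives 8>7]
(A,Q): not NE [P2→R gives 8>6]
(A,R): not NE [P1→B gives 7>0]
(B,P): not NE [P1→A gives 7>4; P2→Q gives 9>5]
(B,Q): NE
(B,R): not NE [P2→Q gives 9>0]
(C,P): not NE [P1→A gives 7>0; P2→R gives 10>6]
(C,Q): not NE [P2→R gives 10>8]
(C,R): not NE [P1→B gives 7>1]
(D,P): not NE [P1→A gives 7>3; P2→Q gives 6>3]
(D,Q): not NE [P1→C gives 8>4]
(D,R): not NE [P1→B gives 7>1; P2→Q gives 6>4]

NE set: (B,Q)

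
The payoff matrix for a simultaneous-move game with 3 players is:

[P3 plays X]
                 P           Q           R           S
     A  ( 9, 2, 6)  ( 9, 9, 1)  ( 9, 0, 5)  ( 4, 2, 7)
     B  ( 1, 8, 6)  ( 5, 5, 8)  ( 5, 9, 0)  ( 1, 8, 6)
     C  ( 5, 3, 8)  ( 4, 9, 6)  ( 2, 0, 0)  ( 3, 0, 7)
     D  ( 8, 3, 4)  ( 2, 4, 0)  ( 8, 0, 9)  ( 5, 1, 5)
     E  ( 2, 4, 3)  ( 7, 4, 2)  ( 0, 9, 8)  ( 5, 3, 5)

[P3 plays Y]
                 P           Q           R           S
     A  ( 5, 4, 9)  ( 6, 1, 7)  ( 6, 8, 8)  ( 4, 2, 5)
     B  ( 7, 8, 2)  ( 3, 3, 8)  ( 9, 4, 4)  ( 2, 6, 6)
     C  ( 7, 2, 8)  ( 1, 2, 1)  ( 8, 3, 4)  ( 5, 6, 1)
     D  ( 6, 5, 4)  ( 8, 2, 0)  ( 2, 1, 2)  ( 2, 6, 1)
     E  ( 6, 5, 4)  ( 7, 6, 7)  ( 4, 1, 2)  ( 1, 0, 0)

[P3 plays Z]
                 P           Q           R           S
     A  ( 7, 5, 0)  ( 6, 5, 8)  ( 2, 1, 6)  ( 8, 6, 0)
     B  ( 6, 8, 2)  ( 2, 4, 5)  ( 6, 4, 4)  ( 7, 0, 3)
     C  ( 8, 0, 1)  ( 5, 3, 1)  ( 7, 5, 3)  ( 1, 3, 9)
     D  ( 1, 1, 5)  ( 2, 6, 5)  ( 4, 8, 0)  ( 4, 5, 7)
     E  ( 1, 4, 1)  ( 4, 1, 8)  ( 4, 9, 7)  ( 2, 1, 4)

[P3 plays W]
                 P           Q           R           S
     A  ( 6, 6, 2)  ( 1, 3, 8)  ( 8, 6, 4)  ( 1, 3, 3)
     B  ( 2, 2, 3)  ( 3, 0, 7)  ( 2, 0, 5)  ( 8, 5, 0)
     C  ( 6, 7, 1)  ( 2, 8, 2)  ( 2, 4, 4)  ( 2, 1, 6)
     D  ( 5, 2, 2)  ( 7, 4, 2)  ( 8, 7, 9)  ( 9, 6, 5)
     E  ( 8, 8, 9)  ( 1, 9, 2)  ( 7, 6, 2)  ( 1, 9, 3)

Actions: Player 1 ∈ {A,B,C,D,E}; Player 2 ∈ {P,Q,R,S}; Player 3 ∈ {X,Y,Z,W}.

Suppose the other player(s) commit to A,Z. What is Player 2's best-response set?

u_2(P vs A,Z) = 5
u_2(Q vs A,Z) = 5
u_2(R vs A,Z) = 1
u_2(S vs A,Z) = 6
max payoff 6 at {S}

P2 best: {S}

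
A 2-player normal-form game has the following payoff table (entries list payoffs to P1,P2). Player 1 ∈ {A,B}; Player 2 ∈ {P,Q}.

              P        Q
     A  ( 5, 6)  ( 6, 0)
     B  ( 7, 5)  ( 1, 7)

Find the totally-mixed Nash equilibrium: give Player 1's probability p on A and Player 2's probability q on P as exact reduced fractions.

P1 indiff ⇒ q·5+(1-q)·6 = q·7+(1-q)·1 ⇒ q(-2) = (1-q)(-5) ⇒ q = 5/7
P2 indiff ⇒ p·6+(1-p)·5 = p·0+(1-p)·7 ⇒ p(6) = (1-p)(2) ⇒ p = 1/4

P1 mixes 1/4 on A; P2 mixes 5/7 on P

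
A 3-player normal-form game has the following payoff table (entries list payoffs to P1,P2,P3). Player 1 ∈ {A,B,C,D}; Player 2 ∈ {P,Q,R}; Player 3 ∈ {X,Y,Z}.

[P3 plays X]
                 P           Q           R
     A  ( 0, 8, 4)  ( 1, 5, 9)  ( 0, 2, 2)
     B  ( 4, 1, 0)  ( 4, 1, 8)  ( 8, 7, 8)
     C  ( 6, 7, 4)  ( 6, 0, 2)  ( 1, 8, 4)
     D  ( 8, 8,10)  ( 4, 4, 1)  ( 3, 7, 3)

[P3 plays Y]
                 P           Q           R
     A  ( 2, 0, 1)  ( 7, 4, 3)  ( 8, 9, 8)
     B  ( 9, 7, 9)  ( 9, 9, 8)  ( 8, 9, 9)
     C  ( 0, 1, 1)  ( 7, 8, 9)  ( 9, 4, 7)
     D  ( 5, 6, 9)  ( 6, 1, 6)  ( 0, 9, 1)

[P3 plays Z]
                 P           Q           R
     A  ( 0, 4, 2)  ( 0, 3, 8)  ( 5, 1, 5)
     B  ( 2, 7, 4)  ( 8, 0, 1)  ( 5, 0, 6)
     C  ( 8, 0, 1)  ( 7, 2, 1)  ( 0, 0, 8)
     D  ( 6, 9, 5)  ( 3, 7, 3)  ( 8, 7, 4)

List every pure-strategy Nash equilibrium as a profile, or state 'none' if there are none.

(A,P,X): not NE [P1→D gives 8>0]
(A,P,Y): not NE [P1→B gives 9>2; P2→R gives 9>0; P3→X gives 4>1]
(A,P,Z): not NE [P1→C gives 8>0; P3→X gives 4>2]
(A,Q,X): not NE [P1→C gives 6>1; P2→P gives 8>5]
(A,Q,Y): not NE [P1→B gives 9>7; P2→R gives 9>4; P3→X gives 9>3]
(A,Q,Z): not NE [P1→B gives 8>0; P2→P gives 4>3; P3→X gives 9>8]
(A,R,X): not NE [P1→B gives 8>0; P2→P gives 8>2; P3→Y gives 8>2]
(A,R,Y): not NE [P1→C gives 9>8]
(A,R,Z): not NE [P1→D gives 8>5; P2→P gives 4>1; P3→Y gives 8>5]
(B,P,X): not NE [P1→D gives 8>4; P2→R gives 7>1; P3→Y gives 9>0]
(B,P,Y): not NE [P2→R gives 9>7]
(B,P,Z): not NE [P1→C gives 8>2; P3→Y gives 9>4]
(B,Q,X): not NE [P1→C gives 6>4; P2→R gives 7>1]
(B,Q,Y): NE
(B,Q,Z): not NE [P2→P gives 7>0; P3→Y gives 8>1]
(B,R,X): not NE [P3→Y gives 9>8]
(B,R,Y): not NE [P1→C gives 9>8]
(B,R,Z): not NE [P1→D gives 8>5; P2→P gives 7>0; P3→Y gives 9>6]
(C,P,X): not NE [P1→D gives 8>6; P2→R gives 8>7]
(C,P,Y): not NE [P1→B gives 9>0; P2→Q gives 8>1; P3→X gives 4>1]
(C,P,Z): not NE [P2→Q gives 2>0; P3→X gives 4>1]
(C,Q,X): not NE [P2→R gives 8>0; P3→Y gives 9>2]
(C,Q,Y): not NE [P1→B gives 9>7]
(C,Q,Z): not NE [P1→B gives 8>7; P3→Y gives 9>1]
(C,R,X): not NE [P1→B gives 8>1; P3→Z gives 8>4]
(C,R,Y): not NE [P2→Q gives 8>4; P3→Z gives 8>7]
(C,R,Z): not NE [P1→D gives 8>0; P2→Q gives 2>0]
(D,P,X): NE
(D,P,Y): not NE [P1→B gives 9>5; P2→R gives 9>6; P3→X gives 10>9]
(D,P,Z): not NE [P1→C gives 8>6; P3→X gives 10>5]
(D,Q,X): not NE [P1→C gives 6>4; P2→P gives 8>4; P3→Y gives 6>1]
(D,Q,Y): not NE [P1→B gives 9>6; P2→R gives 9>1]
(D,Q,Z): not NE [P1→B gives 8>3; P2→P gives 9>7; P3→Y gives 6>3]
(D,R,X): not NE [P1→B gives 8>3; P2→P gives 8>7; P3→Z gives 4>3]
(D,R,Y): not NE [P1→C gives 9>0; P3→Z gives 4>1]
(D,R,Z): not NE [P2→P gives 9>7]

PSNE = {(B,Q,Y), (D,P,X)}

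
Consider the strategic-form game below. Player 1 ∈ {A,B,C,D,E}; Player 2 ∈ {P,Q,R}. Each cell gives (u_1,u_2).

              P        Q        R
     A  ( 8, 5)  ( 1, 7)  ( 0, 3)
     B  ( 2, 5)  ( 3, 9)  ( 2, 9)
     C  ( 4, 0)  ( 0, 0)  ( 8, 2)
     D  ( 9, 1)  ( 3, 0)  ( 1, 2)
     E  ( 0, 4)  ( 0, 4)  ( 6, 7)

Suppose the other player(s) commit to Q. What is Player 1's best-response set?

argmax u_1 = {B,D}

u_1(A vs Q) = 1
u_1(B vs Q) = 3
u_1(C vs Q) = 0
u_1(D vs Q) = 3
u_1(E vs Q) = 0
max payoff 3 at {B,D}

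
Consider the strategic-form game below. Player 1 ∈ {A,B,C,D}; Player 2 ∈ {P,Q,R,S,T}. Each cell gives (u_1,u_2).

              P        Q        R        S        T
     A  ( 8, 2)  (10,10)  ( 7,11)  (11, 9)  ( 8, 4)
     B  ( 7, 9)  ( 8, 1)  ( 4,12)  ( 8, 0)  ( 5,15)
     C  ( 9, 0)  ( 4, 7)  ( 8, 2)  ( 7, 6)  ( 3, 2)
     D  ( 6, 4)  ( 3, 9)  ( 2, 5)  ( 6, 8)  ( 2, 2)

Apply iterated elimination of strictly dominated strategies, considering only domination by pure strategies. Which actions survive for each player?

P1 drop B (A beats it: P:8>7 Q:10>8 R:7>4 S:11>8 T:8>5)
P1 drop D (A beats it: P:8>6 Q:10>3 R:7>2 S:11>6 T:8>2)
P2 drop P (Q beats it: A:10>2 C:7>0)
P2 drop S (Q beats it: A:10>9 C:7>6)
P2 drop T (Q beats it: A:10>4 C:7>2)
P1→{A,C} P2→{Q,R}

IESDS → P1:{A,C} P2:{Q,R}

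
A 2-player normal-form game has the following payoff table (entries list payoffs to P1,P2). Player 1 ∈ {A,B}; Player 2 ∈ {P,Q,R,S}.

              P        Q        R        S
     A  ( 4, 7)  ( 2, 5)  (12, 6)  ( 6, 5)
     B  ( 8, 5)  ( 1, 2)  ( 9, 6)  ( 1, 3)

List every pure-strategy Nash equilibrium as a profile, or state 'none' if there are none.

(A,P): not NE [P1→B gives 8>4]
(A,Q): not NE [P2→P gives 7>5]
(A,R): not NE [P2→P gives 7>6]
(A,S): not NE [P2→P gives 7>5]
(B,P): not NE [P2→R gives 6>5]
(B,Q): not NE [P1→A gives 2>1; P2→R gives 6>2]
(B,R): not NE [P1→A gives 12>9]
(B,S): not NE [P1→A gives 6>1; P2→R gives 6>3]

Equilibria: none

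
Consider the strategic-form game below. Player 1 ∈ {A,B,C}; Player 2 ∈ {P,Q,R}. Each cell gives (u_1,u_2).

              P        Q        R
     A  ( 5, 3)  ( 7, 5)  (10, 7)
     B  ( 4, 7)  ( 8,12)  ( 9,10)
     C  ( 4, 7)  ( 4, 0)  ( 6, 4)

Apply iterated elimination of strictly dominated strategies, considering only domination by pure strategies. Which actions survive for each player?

P1 drop C (A beats it: P:5>4 Q:7>4 R:10>6)
P2 drop P (Q beats it: A:5>3 B:12>7)
P1→{A,B} P2→{Q,R}

Survivors P1:{A,B} P2:{Q,R}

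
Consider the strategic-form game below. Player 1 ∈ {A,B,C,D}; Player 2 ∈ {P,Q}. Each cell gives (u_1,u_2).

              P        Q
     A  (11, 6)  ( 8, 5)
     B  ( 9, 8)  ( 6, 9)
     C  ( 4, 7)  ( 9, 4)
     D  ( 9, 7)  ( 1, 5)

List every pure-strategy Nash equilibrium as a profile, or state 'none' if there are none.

Nash profiles: (A,P)

(A,P): NE
(A,Q): not NE [P1→C gives 9>8; P2→P gives 6>5]
(B,P): not NE [P1→A gives 11>9; P2→Q gives 9>8]
(B,Q): not NE [P1→C gives 9>6]
(C,P): not NE [P1→A gives 11>4]
(C,Q): not NE [P2→P gives 7>4]
(D,P): not NE [P1→A gives 11>9]
(D,Q): not NE [P1→C gives 9>1; P2→P gives 7>5]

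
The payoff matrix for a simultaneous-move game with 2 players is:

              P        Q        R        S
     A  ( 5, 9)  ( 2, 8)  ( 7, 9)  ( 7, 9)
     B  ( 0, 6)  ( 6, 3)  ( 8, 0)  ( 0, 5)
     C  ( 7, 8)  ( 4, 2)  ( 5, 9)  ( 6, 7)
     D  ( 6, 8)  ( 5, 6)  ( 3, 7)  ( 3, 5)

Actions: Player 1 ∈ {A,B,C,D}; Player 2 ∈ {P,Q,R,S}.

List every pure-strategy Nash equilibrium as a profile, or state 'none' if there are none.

Nash profiles: (A,S)

(A,P): not NE [P1→C gives 7>5]
(A,Q): not NE [P1→B gives 6>2; P2→S gives 9>8]
(A,R): not NE [P1→B gives 8>7]
(A,S): NE
(B,P): not NE [P1→C gives 7>0]
(B,Q): not NE [P2→P gives 6>3]
(B,R): not NE [P2→P gives 6>0]
(B,S): not NE [P1→A gives 7>0; P2→P gives 6>5]
(C,P): not NE [P2→R gives 9>8]
(C,Q): not NE [P1→B gives 6>4; P2→R gives 9>2]
(C,R): not NE [P1→B gives 8>5]
(C,S): not NE [P1→A gives 7>6; P2→R gives 9>7]
(D,P): not NE [P1→C gives 7>6]
(D,Q): not NE [P1→B gives 6>5; P2→P gives 8>6]
(D,R): not NE [P1→B gives 8>3; P2→P gives 8>7]
(D,S): not NE [P1→A gives 7>3; P2→P gives 8>5]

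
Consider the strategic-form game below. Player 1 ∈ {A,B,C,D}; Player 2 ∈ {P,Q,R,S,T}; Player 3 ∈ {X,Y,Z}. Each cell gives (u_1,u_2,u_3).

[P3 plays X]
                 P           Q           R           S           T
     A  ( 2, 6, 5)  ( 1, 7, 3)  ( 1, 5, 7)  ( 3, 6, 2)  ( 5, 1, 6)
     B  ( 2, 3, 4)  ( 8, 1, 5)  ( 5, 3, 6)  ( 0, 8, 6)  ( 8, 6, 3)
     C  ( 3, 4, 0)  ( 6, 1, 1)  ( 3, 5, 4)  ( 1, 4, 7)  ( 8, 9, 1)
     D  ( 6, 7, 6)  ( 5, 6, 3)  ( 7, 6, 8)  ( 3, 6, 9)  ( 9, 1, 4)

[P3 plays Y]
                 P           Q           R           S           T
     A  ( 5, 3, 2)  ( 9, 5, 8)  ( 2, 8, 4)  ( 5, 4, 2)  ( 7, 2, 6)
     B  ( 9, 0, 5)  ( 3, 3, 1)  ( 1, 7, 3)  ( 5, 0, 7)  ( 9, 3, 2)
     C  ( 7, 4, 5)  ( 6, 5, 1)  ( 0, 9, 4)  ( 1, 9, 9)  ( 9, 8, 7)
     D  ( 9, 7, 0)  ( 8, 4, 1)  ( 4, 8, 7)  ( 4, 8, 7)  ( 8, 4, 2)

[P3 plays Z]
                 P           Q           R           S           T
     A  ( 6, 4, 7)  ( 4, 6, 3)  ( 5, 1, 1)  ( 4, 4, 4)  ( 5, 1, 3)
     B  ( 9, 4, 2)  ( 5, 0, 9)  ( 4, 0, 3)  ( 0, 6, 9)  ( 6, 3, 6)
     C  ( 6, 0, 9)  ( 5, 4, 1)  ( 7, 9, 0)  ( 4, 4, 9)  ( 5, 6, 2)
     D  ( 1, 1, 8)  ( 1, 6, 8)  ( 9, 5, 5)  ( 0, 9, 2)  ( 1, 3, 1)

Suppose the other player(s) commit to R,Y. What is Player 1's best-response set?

u_1(A vs R,Y) = 2
u_1(B vs R,Y) = 1
u_1(C vs R,Y) = 0
u_1(D vs R,Y) = 4
max payoff 4 at {D}

argmax u_1 = {D}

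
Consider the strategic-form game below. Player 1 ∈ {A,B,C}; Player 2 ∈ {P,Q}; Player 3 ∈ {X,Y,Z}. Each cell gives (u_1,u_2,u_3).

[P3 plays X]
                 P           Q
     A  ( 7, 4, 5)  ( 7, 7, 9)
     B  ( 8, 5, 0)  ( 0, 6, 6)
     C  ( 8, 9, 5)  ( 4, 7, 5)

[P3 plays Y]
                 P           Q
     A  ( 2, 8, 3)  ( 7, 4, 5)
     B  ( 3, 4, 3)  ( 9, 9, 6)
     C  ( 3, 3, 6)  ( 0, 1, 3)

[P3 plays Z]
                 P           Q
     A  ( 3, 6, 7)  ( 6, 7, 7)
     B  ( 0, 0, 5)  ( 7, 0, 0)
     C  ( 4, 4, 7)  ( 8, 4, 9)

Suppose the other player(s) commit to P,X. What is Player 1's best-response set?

u_1(A vs P,X) = 7
u_1(B vs P,X) = 8
u_1(C vs P,X) = 8
max payoff 8 at {B,C}

BR_1 = {B,C}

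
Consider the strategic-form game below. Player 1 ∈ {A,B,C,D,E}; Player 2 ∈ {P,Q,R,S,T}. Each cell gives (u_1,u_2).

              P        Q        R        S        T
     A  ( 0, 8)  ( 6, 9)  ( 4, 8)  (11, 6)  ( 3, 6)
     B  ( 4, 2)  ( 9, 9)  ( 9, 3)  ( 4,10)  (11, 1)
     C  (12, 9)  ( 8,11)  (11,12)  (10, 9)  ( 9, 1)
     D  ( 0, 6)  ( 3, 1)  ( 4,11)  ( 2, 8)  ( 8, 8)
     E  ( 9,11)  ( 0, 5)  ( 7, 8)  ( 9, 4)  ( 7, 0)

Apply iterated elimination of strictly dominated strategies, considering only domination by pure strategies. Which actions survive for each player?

Survivors P1:{A,B,C} P2:{Q,R,S}

P1 drop D (B beats it: P:4>0 Q:9>3 R:9>4 S:4>2 T:11>8)
P1 drop E (C beats it: P:12>9 Q:8>0 R:11>7 S:10>9 T:9>7)
P2 drop P (Q beats it: A:9>8 B:9>2 C:11>9)
P2 drop T (Q beats it: A:9>6 B:9>1 C:11>1)
P1→{A,B,C} P2→{Q,R,S}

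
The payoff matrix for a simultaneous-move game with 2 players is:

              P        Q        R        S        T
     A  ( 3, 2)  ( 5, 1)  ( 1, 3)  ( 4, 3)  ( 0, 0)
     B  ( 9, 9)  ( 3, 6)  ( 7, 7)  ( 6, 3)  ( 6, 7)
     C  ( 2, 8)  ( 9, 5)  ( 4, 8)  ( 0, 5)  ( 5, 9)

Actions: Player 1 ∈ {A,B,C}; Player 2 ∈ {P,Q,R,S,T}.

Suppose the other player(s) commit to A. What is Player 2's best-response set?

argmax u_2 = {R,S}

u_2(P vs A) = 2
u_2(Q vs A) = 1
u_2(R vs A) = 3
u_2(S vs A) = 3
u_2(T vs A) = 0
max payoff 3 at {R,S}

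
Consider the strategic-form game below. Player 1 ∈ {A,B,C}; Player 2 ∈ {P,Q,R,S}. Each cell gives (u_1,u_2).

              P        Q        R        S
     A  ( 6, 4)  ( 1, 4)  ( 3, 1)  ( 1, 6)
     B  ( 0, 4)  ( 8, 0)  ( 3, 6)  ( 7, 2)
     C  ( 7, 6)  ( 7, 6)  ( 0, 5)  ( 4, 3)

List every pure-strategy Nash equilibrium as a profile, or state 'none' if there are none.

(A,P): not NE [P1→C gives 7>6; P2→S gives 6>4]
(A,Q): not NE [P1→B gives 8>1; P2→S gives 6>4]
(A,R): not NE [P2→S gives 6>1]
(A,S): not NE [P1→B gives 7>1]
(B,P): not NE [P1→C gives 7>0; P2→R gives 6>4]
(B,Q): not NE [P2→R gives 6>0]
(B,R): NE
(B,S): not NE [P2→R gives 6>2]
(C,P): NE
(C,Q): not NE [P1→B gives 8>7]
(C,R): not NE [P1→B gives 3>0; P2→Q gives 6>5]
(C,S): not NE [P1→B gives 7>4; P2→Q gives 6>3]

Nash profiles: (B,R), (C,P)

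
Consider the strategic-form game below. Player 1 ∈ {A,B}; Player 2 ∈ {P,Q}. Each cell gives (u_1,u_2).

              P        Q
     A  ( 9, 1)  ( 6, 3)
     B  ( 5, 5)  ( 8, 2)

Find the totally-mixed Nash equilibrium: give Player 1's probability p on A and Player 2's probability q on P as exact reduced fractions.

P1 indiff ⇒ q·9+(1-q)·6 = q·5+(1-q)·8 ⇒ q(4) = (1-q)(2) ⇒ q = 1/3
P2 indiff ⇒ p·1+(1-p)·5 = p·3+(1-p)·2 ⇒ p(-2) = (1-p)(-3) ⇒ p = 3/5

P1 mixes 3/5 on A; P2 mixes 1/3 on P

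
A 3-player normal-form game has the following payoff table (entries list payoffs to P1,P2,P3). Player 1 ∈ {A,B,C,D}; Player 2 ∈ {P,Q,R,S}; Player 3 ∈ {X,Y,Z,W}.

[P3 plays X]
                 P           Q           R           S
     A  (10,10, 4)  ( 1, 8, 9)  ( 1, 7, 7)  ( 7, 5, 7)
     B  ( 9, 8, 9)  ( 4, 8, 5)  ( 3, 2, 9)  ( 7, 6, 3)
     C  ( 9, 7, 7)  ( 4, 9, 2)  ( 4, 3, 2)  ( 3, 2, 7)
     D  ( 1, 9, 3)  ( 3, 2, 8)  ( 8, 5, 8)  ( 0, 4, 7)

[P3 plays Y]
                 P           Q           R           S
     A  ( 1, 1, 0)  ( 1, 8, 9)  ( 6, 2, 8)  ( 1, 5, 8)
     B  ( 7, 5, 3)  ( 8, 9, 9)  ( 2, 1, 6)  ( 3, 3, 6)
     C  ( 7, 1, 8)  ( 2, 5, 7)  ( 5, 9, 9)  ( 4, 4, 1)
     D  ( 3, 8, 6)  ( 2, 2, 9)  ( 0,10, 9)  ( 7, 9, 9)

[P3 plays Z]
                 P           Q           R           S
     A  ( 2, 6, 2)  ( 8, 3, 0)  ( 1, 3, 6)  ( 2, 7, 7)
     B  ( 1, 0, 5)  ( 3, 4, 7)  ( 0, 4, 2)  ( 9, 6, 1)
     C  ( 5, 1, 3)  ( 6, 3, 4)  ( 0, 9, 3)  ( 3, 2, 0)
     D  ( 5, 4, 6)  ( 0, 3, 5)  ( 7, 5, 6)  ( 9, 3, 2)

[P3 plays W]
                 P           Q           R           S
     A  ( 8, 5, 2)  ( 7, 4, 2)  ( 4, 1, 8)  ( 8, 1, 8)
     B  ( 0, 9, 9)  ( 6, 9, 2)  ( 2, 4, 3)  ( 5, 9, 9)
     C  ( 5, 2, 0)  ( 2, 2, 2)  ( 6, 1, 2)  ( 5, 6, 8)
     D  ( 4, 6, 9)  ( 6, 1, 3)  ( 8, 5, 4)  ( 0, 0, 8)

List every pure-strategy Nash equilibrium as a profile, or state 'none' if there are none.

NE set: (A,P,X), (B,Q,Y)

(A,P,X): NE
(A,P,Y): not NE [P1→C gives 7>1; P2→Q gives 8>1; P3→X gives 4>0]
(A,P,Z): not NE [P1→D gives 5>2; P2→S gives 7>6; P3→X gives 4>2]
(A,P,W): not NE [P3→X gives 4>2]
(A,Q,X): not NE [P1→C gives 4>1; P2→P gives 10>8]
(A,Q,Y): not NE [P1→B gives 8>1]
(A,Q,Z): not NE [P2→S gives 7>3; P3→Y gives 9>0]
(A,Q,W): not NE [P2→P gives 5>4; P3→Y gives 9>2]
(A,R,X): not NE [P1→D gives 8>1; P2→P gives 10>7; P3→W gives 8>7]
(A,R,Y): not NE [P2→Q gives 8>2]
(A,R,Z): not NE [P1→D gives 7>1; P2→S gives 7>3; P3→W gives 8>6]
(A,R,W): not NE [P1→D gives 8>4; P2→P gives 5>1]
(A,S,X): not NE [P2→P gives 10>5; P3→W gives 8>7]
(A,S,Y): not NE [P1→D gives 7>1; P2→Q gives 8>5]
(A,S,Z): not NE [P1→D gives 9>2; P3→W gives 8>7]
(A,S,W): not NE [P2→P gives 5>1]
(B,P,X): not NE [P1→A gives 10>9]
(B,P,Y): not NE [P2→Q gives 9>5; P3→W gives 9>3]
(B,P,Z): not NE [P1→D gives 5>1; P2→S gives 6>0; P3→W gives 9>5]
(B,P,W): not NE [P1→A gives 8>0]
(B,Q,X): not NE [P3→Y gives 9>5]
(B,Q,Y): NE
(B,Q,Z): not NE [P1→A gives 8>3; P2→S gives 6>4; P3→Y gives 9>7]
(B,Q,W): not NE [P1→A gives 7>6; P3→Y gives 9>2]
(B,R,X): not NE [P1→D gives 8>3; P2→Q gives 8>2]
(B,R,Y): not NE [P1→A gives 6>2; P2→Q gives 9>1; P3→X gives 9>6]
(B,R,Z): not NE [P1→D gives 7>0; P2→S gives 6>4; P3→X gives 9>2]
(B,R,W): not NE [P1→D gives 8>2; P2→S gives 9>4; P3→X gives 9>3]
(B,S,X): not NE [P2→Q gives 8>6; P3→W gives 9>3]
(B,S,Y): not NE [P1→D gives 7>3; P2→Q gives 9>3; P3→W gives 9>6]
(B,S,Z): not NE [P3→W gives 9>1]
(B,S,W): not NE [P1→A gives 8>5]
(C,P,X): not NE [P1→A gives 10>9; P2→Q gives 9>7; P3→Y gives 8>7]
(C,P,Y): not NE [P2→R gives 9>1]
(C,P,Z): not NE [P2→R gives 9>1; P3→Y gives 8>3]
(C,P,W): not NE [P1→A gives 8>5; P2→S gives 6>2; P3→Y gives 8>0]
(C,Q,X): not NE [P3→Y gives 7>2]
(C,Q,Y): not NE [P1→B gives 8>2; P2→R gives 9>5]
(C,Q,Z): not NE [P1→A gives 8>6; P2→R gives 9>3; P3→Y gives 7>4]
(C,Q,W): not NE [P1→A gives 7>2; P2→S gives 6>2; P3→Y gives 7>2]
(C,R,X): not NE [P1→D gives 8>4; P2→Q gives 9>3; P3→Y gives 9>2]
(C,R,Y): not NE [P1→A gives 6>5]
(C,R,Z): not NE [P1→D gives 7>0; P3→Y gives 9>3]
(C,R,W): not NE [P1→D gives 8>6; P2→S gives 6>1; P3→Y gives 9>2]
(C,S,X): not NE [P1→B gives 7>3; P2→Q gives 9>2; P3→W gives 8>7]
(C,S,Y): not NE [P1→D gives 7>4; P2→R gives 9>4; P3→W gives 8>1]
(C,S,Z): not NE [P1→D gives 9>3; P2→R gives 9>2; P3→W gives 8>0]
(C,S,W): not NE [P1→A gives 8>5]
(D,P,X): not NE [P1→A gives 10>1; P3→W gives 9>3]
(D,P,Y): not NE [P1→C gives 7>3; P2→R gives 10>8; P3→W gives 9>6]
(D,P,Z): not NE [P2→R gives 5>4; P3→W gives 9>6]
(D,P,W): not NE [P1→A gives 8>4]
(D,Q,X): not NE [P1→C gives 4>3; P2→P gives 9>2; P3→Y gives 9>8]
(D,Q,Y): not NE [P1→B gives 8>2; P2→R gives 10>2]
(D,Q,Z): not NE [P1→A gives 8>0; P2→R gives 5>3; P3→Y gives 9>5]
(D,Q,W): not NE [P1→A gives 7>6; P2→P gives 6>1; P3→Y gives 9>3]
(D,R,X): not NE [P2→P gives 9>5; P3→Y gives 9>8]
(D,R,Y): not NE [P1→A gives 6>0]
(D,R,Z): not NE [P3→Y gives 9>6]
(D,R,W): not NE [P2→P gives 6>5; P3→Y gives 9>4]
(D,S,X): not NE [P1→B gives 7>0; P2→P gives 9>4; P3→Y gives 9>7]
(D,S,Y): not NE [P2→R gives 10>9]
(D,S,Z): not NE [P2→R gives 5>3; P3→Y gives 9>2]
(D,S,W): not NE [P1→A gives 8>0; P2→P gives 6>0; P3→Y gives 9>8]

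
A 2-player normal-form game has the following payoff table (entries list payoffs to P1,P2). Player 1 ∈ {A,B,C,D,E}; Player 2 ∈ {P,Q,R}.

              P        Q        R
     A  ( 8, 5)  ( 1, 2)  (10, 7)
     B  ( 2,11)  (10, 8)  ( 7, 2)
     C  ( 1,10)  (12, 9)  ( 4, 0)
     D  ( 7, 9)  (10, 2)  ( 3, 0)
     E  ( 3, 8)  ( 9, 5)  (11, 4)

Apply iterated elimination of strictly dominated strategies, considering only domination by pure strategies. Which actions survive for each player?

P2 drop Q (P beats it: A:5>2 B:11>8 C:10>9 D:9>2 E:8>5)
P1 drop B (A beats it: P:8>2 R:10>7)
P1 drop C (A beats it: P:8>1 R:10>4)
P1 drop D (A beats it: P:8>7 R:10>3)
P1→{A,E} P2→{P,R}

IESDS → P1:{A,E} P2:{P,R}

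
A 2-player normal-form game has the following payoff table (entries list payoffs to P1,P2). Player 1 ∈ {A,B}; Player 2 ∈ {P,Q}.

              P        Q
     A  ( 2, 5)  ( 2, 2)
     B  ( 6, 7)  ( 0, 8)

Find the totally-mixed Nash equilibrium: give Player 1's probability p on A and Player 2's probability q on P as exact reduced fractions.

P1 indiff ⇒ q·2+(1-q)·2 = q·6+(1-q)·0 ⇒ q(-4) = (1-q)(-2) ⇒ q = 1/3
P2 indiff ⇒ p·5+(1-p)·7 = p·2+(1-p)·8 ⇒ p(3) = (1-p)(1) ⇒ p = 1/4

P1 mixes 1/4 on A; P2 mixes 1/3 on P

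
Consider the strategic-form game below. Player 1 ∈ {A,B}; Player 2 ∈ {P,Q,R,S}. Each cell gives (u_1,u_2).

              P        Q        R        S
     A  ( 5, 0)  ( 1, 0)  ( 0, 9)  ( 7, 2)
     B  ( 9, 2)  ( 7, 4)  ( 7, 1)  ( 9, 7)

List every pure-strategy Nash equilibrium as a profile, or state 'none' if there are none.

Nash profiles: (B,S)

(A,P): not NE [P1→B gives 9>5; P2→R gives 9>0]
(A,Q): not NE [P1→B gives 7>1; P2→R gives 9>0]
(A,R): not NE [P1→B gives 7>0]
(A,S): not NE [P1→B gives 9>7; P2→R gives 9>2]
(B,P): not NE [P2→S gives 7>2]
(B,Q): not NE [P2→S gives 7>4]
(B,R): not NE [P2→S gives 7>1]
(B,S): NE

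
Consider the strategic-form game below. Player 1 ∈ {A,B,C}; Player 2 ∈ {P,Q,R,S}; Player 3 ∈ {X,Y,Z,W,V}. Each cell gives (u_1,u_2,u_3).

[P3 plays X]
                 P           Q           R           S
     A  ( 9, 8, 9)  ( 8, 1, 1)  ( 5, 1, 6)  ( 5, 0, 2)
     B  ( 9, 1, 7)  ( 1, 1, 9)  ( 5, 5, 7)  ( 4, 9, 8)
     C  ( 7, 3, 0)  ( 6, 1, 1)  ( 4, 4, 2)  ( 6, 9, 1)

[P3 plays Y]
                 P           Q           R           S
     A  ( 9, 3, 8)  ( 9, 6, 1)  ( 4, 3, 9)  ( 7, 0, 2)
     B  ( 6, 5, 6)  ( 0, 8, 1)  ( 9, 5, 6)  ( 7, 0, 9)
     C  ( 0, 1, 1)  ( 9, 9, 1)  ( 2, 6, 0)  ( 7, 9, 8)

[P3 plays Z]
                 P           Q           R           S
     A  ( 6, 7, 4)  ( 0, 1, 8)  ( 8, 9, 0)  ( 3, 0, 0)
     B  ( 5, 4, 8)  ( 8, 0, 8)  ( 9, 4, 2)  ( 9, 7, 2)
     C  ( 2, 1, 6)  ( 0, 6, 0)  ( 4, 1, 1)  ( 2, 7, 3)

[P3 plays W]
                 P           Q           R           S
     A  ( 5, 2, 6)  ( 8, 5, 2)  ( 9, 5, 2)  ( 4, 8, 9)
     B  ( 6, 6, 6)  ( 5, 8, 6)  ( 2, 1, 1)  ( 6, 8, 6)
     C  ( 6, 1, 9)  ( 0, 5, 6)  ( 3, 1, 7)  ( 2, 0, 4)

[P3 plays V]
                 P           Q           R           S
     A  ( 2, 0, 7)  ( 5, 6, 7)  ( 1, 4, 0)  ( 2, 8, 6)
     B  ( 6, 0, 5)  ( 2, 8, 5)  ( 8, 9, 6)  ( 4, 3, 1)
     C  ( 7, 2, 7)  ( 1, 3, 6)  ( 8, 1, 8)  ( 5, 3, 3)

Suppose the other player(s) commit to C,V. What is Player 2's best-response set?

u_2(P vs C,V) = 2
u_2(Q vs C,V) = 3
u_2(R vs C,V) = 1
u_2(S vs C,V) = 3
max payoff 3 at {Q,S}

BR_2 = {Q,S}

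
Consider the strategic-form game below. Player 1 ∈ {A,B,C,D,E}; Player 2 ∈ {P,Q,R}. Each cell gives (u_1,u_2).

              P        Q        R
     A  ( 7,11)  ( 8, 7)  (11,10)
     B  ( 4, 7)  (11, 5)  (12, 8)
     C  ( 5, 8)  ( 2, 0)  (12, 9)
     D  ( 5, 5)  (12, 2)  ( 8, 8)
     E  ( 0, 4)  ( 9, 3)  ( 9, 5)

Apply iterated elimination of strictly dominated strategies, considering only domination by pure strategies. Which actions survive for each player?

P1 drop E (B beats it: P:4>0 Q:11>9 R:12>9)
P2 drop Q (P beats it: A:11>7 B:7>5 C:8>0 D:5>2)
P1 drop D (A beats it: P:7>5 R:11>8)
P1→{A,B,C} P2→{P,R}

Remaining: P1:{A,B,C} P2:{P,R}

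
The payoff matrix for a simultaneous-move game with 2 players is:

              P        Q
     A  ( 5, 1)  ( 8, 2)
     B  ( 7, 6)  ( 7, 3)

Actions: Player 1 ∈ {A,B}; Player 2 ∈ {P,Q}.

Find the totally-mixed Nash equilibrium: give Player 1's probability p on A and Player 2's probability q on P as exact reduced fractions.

p=3/4, q=1/3

P1 indiff ⇒ q·5+(1-q)·8 = q·7+(1-q)·7 ⇒ q(-2) = (1-q)(-1) ⇒ q = 1/3
P2 indiff ⇒ p·1+(1-p)·6 = p·2+(1-p)·3 ⇒ p(-1) = (1-p)(-3) ⇒ p = 3/4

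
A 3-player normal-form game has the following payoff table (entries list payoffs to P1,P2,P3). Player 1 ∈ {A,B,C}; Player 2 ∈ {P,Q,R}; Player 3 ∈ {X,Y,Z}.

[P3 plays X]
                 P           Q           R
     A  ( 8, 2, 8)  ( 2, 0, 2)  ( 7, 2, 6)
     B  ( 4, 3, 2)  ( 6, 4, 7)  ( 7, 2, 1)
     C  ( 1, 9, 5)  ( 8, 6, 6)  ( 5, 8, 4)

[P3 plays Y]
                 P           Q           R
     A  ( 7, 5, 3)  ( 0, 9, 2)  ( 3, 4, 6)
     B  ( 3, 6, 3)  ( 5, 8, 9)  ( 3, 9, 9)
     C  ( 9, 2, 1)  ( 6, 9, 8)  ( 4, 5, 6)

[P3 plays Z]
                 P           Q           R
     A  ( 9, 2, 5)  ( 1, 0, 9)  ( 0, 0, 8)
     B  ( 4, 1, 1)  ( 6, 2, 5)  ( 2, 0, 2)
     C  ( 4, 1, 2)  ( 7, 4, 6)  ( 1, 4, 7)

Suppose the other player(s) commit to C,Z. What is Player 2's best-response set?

BR_2 = {Q,R}

u_2(P vs C,Z) = 1
u_2(Q vs C,Z) = 4
u_2(R vs C,Z) = 4
max payoff 4 at {Q,R}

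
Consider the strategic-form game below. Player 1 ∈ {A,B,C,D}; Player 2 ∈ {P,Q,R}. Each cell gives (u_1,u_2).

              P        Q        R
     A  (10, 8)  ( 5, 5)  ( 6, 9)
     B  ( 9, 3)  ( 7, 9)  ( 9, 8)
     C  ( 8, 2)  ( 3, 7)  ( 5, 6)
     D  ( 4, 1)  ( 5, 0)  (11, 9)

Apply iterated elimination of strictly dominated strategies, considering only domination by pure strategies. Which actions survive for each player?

P1 drop C (A beats it: P:10>8 Q:5>3 R:6>5)
P2 drop P (R beats it: A:9>8 B:8>3 D:9>1)
P1 drop A (B beats it: Q:7>5 R:9>6)
P1→{B,D} P2→{Q,R}

Survivors P1:{B,D} P2:{Q,R}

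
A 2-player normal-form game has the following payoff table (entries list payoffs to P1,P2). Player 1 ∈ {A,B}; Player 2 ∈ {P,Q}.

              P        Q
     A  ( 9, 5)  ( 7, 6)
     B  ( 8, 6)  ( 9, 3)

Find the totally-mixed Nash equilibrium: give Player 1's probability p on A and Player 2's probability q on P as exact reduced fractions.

P1 indiff ⇒ q·9+(1-q)·7 = q·8+(1-q)·9 ⇒ q(1) = (1-q)(2) ⇒ q = 2/3
P2 indiff ⇒ p·5+(1-p)·6 = p·6+(1-p)·3 ⇒ p(-1) = (1-p)(-3) ⇒ p = 3/4

(p,q) = (3/4, 2/3)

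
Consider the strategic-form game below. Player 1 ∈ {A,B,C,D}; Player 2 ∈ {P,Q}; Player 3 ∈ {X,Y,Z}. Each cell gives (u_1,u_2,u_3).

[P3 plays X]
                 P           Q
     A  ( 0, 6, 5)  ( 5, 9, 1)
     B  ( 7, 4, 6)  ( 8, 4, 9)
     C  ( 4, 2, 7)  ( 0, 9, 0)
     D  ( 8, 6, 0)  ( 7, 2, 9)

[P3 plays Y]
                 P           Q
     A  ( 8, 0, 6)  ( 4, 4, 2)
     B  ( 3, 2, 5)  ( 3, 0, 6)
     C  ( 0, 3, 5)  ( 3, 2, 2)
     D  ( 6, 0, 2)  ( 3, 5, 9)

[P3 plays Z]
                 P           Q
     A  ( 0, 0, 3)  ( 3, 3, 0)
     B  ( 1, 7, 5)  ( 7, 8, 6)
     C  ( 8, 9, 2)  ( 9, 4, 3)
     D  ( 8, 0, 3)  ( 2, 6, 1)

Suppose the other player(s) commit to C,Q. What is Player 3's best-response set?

argmax u_3 = {Z}

u_3(X vs C,Q) = 0
u_3(Y vs C,Q) = 2
u_3(Z vs C,Q) = 3
max payoff 3 at {Z}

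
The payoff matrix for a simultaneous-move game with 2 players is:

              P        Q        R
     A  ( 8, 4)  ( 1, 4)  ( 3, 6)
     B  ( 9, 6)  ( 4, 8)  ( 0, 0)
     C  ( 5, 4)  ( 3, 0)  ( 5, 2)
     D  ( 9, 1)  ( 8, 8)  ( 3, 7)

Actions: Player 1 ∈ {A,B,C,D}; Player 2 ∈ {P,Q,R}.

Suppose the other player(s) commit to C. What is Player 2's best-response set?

argmax u_2 = {P}

u_2(P vs C) = 4
u_2(Q vs C) = 0
u_2(R vs C) = 2
max payoff 4 at {P}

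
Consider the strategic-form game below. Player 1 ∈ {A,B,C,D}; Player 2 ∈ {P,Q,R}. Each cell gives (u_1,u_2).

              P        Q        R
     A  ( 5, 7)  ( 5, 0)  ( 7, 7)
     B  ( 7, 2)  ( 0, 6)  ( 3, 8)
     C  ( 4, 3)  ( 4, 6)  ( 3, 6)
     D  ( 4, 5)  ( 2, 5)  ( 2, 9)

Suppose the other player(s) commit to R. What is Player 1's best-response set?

argmax u_1 = {A}

u_1(A vs R) = 7
u_1(B vs R) = 3
u_1(C vs R) = 3
u_1(D vs R) = 2
max payoff 7 at {A}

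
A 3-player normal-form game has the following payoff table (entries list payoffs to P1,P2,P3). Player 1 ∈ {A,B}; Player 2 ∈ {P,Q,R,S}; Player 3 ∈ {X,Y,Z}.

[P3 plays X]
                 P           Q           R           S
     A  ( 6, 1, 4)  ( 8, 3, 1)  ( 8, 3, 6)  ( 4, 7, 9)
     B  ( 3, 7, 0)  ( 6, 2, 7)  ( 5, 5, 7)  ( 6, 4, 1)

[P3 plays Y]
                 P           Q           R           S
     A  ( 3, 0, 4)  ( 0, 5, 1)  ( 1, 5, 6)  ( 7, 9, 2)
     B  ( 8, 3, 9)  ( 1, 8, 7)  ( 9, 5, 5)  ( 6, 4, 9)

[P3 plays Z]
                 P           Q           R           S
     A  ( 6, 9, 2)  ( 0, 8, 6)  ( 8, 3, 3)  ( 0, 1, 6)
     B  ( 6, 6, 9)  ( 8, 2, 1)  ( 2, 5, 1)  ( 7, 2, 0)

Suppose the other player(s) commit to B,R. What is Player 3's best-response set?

P3 best: {X}

u_3(X vs B,R) = 7
u_3(Y vs B,R) = 5
u_3(Z vs B,R) = 1
max payoff 7 at {X}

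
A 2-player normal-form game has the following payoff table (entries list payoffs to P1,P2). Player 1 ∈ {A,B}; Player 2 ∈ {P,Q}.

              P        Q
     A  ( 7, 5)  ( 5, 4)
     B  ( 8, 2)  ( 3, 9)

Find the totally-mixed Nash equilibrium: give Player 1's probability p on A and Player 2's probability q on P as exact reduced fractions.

P1 mixes 7/8 on A; P2 mixes 2/3 on P

P1 indiff ⇒ q·7+(1-q)·5 = q·8+(1-q)·3 ⇒ q(-1) = (1-q)(-2) ⇒ q = 2/3
P2 indiff ⇒ p·5+(1-p)·2 = p·4+(1-p)·9 ⇒ p(1) = (1-p)(7) ⇒ p = 7/8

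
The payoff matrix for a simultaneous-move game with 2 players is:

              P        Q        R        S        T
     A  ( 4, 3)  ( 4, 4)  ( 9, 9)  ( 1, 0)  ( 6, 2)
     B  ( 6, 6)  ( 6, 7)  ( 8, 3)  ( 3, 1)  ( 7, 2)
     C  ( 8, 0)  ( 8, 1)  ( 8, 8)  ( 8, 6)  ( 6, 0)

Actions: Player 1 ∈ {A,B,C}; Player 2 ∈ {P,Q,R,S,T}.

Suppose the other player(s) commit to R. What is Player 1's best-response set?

BR_1 = {A}

u_1(A vs R) = 9
u_1(B vs R) = 8
u_1(C vs R) = 8
max payoff 9 at {A}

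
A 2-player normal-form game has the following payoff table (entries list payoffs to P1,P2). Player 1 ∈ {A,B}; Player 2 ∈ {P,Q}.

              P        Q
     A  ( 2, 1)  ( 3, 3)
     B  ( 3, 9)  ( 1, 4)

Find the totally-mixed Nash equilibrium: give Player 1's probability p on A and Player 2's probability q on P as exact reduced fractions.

P1 indiff ⇒ q·2+(1-q)·3 = q·3+(1-q)·1 ⇒ q(-1) = (1-q)(-2) ⇒ q = 2/3
P2 indiff ⇒ p·1+(1-p)·9 = p·3+(1-p)·4 ⇒ p(-2) = (1-p)(-5) ⇒ p = 5/7

p=5/7, q=2/3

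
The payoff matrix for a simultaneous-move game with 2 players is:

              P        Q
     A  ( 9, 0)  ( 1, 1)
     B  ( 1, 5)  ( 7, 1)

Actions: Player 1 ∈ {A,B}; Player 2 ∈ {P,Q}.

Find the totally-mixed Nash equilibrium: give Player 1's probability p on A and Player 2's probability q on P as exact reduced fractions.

P1 indiff ⇒ q·9+(1-q)·1 = q·1+(1-q)·7 ⇒ q(8) = (1-q)(6) ⇒ q = 3/7
P2 indiff ⇒ p·0+(1-p)·5 = p·1+(1-p)·1 ⇒ p(-1) = (1-p)(-4) ⇒ p = 4/5

p=4/5, q=3/7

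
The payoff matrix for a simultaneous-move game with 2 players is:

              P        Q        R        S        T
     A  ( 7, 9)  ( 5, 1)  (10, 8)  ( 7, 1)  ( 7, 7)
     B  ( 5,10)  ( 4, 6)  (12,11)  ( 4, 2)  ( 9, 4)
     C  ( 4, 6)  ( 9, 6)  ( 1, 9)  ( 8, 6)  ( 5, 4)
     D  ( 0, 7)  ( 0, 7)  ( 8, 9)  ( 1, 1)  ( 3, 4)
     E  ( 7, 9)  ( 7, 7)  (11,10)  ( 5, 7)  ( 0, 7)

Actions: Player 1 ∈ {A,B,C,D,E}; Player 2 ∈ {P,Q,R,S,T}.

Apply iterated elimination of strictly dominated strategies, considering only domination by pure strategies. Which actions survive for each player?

P1 drop D (A beats it: P:7>0 Q:5>0 R:10>8 S:7>1 T:7>3)
P2 drop Q (R beats it: A:8>1 B:11>6 C:9>6 E:10>7)
P2 drop S (R beats it: A:8>1 B:11>2 C:9>6 E:10>7)
P1 drop C (A beats it: P:7>4 R:10>1 T:7>5)
P2 drop T (P beats it: A:9>7 B:10>4 E:9>7)
P1→{A,B,E} P2→{P,R}

IESDS → P1:{A,B,E} P2:{P,R}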